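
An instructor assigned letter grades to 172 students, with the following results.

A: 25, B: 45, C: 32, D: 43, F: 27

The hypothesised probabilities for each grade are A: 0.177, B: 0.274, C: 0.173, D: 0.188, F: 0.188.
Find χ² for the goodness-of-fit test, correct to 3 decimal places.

5.636

Expected counts E_i = n·p_i: 172×0.177 = 30.444, 172×0.274 = 47.128, 172×0.173 = 29.756, 172×0.188 = 32.336, 172×0.188 = 32.336.
χ² = (25−30.444)²/30.444 + (45−47.128)²/47.128 + (32−29.756)²/29.756 + (43−32.336)²/32.336 + (27−32.336)²/32.336
   = 0.9735 + 0.0961 + 0.1692 + 3.5169 + 0.8805
Sum = 5.636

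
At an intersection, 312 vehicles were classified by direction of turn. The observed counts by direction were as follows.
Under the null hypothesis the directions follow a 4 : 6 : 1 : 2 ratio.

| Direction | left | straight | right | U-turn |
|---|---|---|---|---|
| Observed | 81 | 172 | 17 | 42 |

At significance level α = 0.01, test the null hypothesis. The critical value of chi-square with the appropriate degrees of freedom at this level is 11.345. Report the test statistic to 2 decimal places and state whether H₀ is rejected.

10.58; do not reject

Ratio total = 13. Expected counts: 312×4/13 = 96, 312×6/13 = 144, 312×1/13 = 24, 312×2/13 = 48.
cat           O        E   (O−E)²/E
left         81       96      2.344
straight    172      144      5.444
right        17       24      2.042
U-turn       42       48      0.750
Sum = 10.58
df = 3. Since 10.58 < 11.345, we do not reject H₀.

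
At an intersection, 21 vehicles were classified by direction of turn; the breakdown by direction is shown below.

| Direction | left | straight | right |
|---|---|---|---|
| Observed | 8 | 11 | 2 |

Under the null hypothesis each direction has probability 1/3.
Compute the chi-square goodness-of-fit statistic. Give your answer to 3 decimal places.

Expected count for each of the 3 categories: 21/3 = 7.
χ² = (8−7)²/7 + (11−7)²/7 + (2−7)²/7
   = 0.1429 + 2.2857 + 3.5714
Sum = 6.000

6.000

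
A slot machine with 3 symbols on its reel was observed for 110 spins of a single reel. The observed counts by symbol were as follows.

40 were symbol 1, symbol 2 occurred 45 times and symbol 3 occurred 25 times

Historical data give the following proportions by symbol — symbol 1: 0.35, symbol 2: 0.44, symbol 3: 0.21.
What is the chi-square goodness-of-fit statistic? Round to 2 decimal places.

Expected counts E_i = n·p_i: 110×0.35 = 38.5, 110×0.44 = 48.4, 110×0.21 = 23.1.
cat           O        E   (O−E)²/E
symbol 1     40     38.5      0.058
symbol 2     45     48.4      0.239
symbol 3     25     23.1      0.156
Sum = 0.45

0.45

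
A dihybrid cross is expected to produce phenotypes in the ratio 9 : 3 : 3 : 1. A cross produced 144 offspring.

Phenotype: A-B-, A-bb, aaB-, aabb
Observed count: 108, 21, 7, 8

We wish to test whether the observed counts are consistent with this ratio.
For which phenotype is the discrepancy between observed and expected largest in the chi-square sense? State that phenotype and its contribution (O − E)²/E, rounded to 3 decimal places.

aaB-, 14.815

Ratio total = 16. Expected counts: 144×9/16 = 81, 144×3/16 = 27, 144×3/16 = 27, 144×1/16 = 9.
A-B-: (108 − 81)²/81 = 729/81 = 9.0000
A-bb: (21 − 27)²/27 = 36/27 = 1.3333
aaB-: (7 − 27)²/27 = 400/27 = 14.8148
aabb: (8 − 9)²/9 = 1/9 = 0.1111
The largest term is for aaB-: 14.815.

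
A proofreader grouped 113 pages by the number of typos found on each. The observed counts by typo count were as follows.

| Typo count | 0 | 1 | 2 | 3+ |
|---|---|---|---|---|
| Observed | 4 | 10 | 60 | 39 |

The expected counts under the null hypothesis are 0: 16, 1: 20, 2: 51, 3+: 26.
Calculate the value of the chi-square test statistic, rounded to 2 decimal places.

22.09

cat         O        E   (O−E)²/E
0           4       16      9.000
1          10       20      5.000
2          60       51      1.588
3+         39       26      6.500
Sum = 22.09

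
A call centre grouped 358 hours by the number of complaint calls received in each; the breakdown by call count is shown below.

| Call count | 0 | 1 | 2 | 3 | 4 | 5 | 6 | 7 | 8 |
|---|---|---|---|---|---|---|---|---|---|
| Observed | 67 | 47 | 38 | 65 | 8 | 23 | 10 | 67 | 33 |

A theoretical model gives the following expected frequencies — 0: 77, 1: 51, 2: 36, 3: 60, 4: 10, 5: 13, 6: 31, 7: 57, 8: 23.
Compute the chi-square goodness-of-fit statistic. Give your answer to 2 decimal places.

cat         O        E   (O−E)²/E
0          67       77      1.299
1          47       51      0.314
2          38       36      0.111
3          65       60      0.417
4           8       10      0.400
5          23       13      7.692
6          10       31     14.226
7          67       57      1.754
8          33       23      4.348
Sum = 30.56

30.56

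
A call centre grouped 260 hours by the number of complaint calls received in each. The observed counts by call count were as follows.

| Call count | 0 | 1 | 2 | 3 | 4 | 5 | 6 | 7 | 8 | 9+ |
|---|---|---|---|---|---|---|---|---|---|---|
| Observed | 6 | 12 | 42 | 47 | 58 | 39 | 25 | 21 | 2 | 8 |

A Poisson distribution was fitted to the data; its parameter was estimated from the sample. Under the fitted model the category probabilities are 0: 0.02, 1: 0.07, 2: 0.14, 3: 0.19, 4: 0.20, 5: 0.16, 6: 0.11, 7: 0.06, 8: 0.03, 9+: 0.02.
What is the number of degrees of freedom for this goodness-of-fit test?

There are k = 10 categories and 1 parameter estimated from the data, so df = 10 − 1 − 1 = 8.

8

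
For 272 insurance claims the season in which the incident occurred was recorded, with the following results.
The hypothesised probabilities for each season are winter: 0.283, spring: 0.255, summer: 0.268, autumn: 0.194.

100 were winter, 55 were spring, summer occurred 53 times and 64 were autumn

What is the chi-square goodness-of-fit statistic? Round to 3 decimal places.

Expected counts E_i = n·p_i: 272×0.283 = 76.976, 272×0.255 = 69.36, 272×0.268 = 72.896, 272×0.194 = 52.768.
winter: (100 − 76.976)²/76.976 = 530.104576/76.976 = 6.8866
spring: (55 − 69.36)²/69.36 = 206.2096/69.36 = 2.9730
summer: (53 − 72.896)²/72.896 = 395.850816/72.896 = 5.4304
autumn: (64 − 52.768)²/52.768 = 126.157824/52.768 = 2.3908
Sum = 17.681

17.681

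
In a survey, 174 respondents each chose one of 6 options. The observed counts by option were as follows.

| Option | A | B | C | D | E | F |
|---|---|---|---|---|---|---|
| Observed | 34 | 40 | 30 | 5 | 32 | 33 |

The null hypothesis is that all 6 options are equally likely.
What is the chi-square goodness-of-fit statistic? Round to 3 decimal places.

Under H₀ each category has probability 1/6, so each expected count is 174/6 = 29.
A: (34 − 29)²/29 = 25/29 = 0.8621
B: (40 − 29)²/29 = 121/29 = 4.1724
C: (30 − 29)²/29 = 1/29 = 0.0345
D: (5 − 29)²/29 = 576/29 = 19.8621
E: (32 − 29)²/29 = 9/29 = 0.3103
F: (33 − 29)²/29 = 16/29 = 0.5517
Sum = 25.793

25.793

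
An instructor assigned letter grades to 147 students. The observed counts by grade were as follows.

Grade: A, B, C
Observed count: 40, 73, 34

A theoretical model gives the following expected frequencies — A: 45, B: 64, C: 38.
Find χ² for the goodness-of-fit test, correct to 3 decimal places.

A: (40 − 45)²/45 = 25/45 = 0.5556
B: (73 − 64)²/64 = 81/64 = 1.2656
C: (34 − 38)²/38 = 16/38 = 0.4211
Sum = 2.242

2.242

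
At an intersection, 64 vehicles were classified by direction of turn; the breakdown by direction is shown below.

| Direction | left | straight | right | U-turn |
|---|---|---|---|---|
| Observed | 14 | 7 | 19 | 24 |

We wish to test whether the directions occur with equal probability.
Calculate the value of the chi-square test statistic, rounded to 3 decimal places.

9.875

Expected count for each of the 4 categories: 64/4 = 16.
left: (14 − 16)²/16 = 4/16 = 0.2500
straight: (7 − 16)²/16 = 81/16 = 5.0625
right: (19 − 16)²/16 = 9/16 = 0.5625
U-turn: (24 − 16)²/16 = 64/16 = 4.0000
Sum = 9.875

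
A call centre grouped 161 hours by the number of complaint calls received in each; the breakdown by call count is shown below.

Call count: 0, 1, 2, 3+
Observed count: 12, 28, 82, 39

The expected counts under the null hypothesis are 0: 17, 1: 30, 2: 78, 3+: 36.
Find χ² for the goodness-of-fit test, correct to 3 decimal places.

χ² = (12−17)²/17 + (28−30)²/30 + (82−78)²/78 + (39−36)²/36
   = 1.4706 + 0.1333 + 0.2051 + 0.2500
Sum = 2.059

2.059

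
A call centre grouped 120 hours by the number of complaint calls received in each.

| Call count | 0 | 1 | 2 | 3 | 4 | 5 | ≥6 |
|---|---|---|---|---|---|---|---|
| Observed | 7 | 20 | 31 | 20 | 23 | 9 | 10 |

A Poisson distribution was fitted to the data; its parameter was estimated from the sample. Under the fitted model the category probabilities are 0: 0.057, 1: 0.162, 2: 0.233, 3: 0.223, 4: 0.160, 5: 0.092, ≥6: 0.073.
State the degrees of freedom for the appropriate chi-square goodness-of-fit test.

5

There are k = 7 categories and 1 parameter estimated from the data, so df = 7 − 1 − 1 = 5.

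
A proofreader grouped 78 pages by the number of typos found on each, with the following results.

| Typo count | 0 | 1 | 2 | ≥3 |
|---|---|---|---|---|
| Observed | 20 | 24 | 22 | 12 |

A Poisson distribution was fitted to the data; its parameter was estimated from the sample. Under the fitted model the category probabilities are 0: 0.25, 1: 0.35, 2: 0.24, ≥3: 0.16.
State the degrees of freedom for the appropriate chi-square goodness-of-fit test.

There are k = 4 categories and 1 parameter estimated from the data, so df = 4 − 1 − 1 = 2.

2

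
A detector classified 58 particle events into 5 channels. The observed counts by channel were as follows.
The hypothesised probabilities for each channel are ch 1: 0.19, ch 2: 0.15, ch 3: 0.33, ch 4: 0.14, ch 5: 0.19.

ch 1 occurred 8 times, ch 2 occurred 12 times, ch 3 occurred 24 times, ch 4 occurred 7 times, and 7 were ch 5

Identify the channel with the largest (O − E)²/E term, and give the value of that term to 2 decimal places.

Expected counts E_i = n·p_i: 58×0.19 = 11.02, 58×0.15 = 8.7, 58×0.33 = 19.14, 58×0.14 = 8.12, 58×0.19 = 11.02.
χ² = (8−11.02)²/11.02 + (12−8.7)²/8.7 + (24−19.14)²/19.14 + (7−8.12)²/8.12 + (7−11.02)²/11.02
   = 0.828 + 1.252 + 1.234 + 0.154 + 1.466
The largest term is for ch 5: 1.47.

ch 5, 1.47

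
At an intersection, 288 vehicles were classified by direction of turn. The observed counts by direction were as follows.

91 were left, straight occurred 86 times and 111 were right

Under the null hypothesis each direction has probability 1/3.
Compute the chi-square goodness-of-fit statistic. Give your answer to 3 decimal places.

Expected count for each of the 3 categories: 288/3 = 96.
cat           O        E   (O−E)²/E
left         91       96     0.2604
straight     86       96     1.0417
right       111       96     2.3438
Sum = 3.646

3.646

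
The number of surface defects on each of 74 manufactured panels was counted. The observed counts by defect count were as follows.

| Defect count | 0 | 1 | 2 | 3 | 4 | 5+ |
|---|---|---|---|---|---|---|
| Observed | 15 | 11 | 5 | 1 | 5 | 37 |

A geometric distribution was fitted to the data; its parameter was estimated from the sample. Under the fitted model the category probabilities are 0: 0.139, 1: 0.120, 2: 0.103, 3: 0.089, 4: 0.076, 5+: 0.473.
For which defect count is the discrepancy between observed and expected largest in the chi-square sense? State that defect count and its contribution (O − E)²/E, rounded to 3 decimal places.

3, 4.738

Expected counts E_i = n·p_i: 74×0.139 = 10.286, 74×0.120 = 8.88, 74×0.103 = 7.622, 74×0.089 = 6.586, 74×0.076 = 5.624, 74×0.473 = 35.002.
χ² = (15−10.286)²/10.286 + (11−8.88)²/8.88 + (5−7.622)²/7.622 + (1−6.586)²/6.586 + (5−5.624)²/5.624 + (37−35.002)²/35.002
   = 2.1604 + 0.5061 + 0.9020 + 4.7378 + 0.0692 + 0.1141
The largest term is for 3: 4.738.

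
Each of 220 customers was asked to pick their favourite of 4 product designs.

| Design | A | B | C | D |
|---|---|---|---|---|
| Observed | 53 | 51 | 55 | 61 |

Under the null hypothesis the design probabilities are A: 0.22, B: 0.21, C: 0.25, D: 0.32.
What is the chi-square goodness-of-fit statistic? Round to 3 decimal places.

2.191

Expected counts E_i = n·p_i: 220×0.22 = 48.4, 220×0.21 = 46.2, 220×0.25 = 55, 220×0.32 = 70.4.
A: (53 − 48.4)²/48.4 = 21.16/48.4 = 0.4372
B: (51 − 46.2)²/46.2 = 23.04/46.2 = 0.4987
C: (55 − 55)²/55 = 0/55 = 0.0000
D: (61 − 70.4)²/70.4 = 88.36/70.4 = 1.2551
Sum = 2.191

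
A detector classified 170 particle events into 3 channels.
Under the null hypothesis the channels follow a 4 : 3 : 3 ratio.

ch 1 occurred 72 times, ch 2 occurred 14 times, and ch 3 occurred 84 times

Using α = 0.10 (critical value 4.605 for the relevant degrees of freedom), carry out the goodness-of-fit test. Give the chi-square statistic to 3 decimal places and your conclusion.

48.431; reject

Ratio total = 10. Expected counts: 170×4/10 = 68, 170×3/10 = 51, 170×3/10 = 51.
ch 1: (72 − 68)²/68 = 16/68 = 0.2353
ch 2: (14 − 51)²/51 = 1369/51 = 26.8431
ch 3: (84 − 51)²/51 = 1089/51 = 21.3529
Sum = 48.431
df = 2. Since 48.431 > 4.605, we reject H₀.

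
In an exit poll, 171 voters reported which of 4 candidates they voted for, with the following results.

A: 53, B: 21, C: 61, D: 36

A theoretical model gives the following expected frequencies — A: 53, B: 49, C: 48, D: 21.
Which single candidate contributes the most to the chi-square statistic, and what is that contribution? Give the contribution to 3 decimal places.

χ² = (53−53)²/53 + (21−49)²/49 + (61−48)²/48 + (36−21)²/21
   = 0.0000 + 16.0000 + 3.5208 + 10.7143
The largest term is for B: 16.000.

B, 16.000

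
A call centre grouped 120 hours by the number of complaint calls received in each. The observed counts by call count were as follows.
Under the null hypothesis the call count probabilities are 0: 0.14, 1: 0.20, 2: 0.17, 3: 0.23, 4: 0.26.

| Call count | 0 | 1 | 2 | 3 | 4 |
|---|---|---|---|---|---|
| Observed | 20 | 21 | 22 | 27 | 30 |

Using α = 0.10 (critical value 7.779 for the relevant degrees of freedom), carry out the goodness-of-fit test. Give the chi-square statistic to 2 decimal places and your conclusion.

Expected counts E_i = n·p_i: 120×0.14 = 16.8, 120×0.20 = 24, 120×0.17 = 20.4, 120×0.23 = 27.6, 120×0.26 = 31.2.
0: (20 − 16.8)²/16.8 = 10.24/16.8 = 0.610
1: (21 − 24)²/24 = 9/24 = 0.375
2: (22 − 20.4)²/20.4 = 2.56/20.4 = 0.125
3: (27 − 27.6)²/27.6 = 0.36/27.6 = 0.013
4: (30 − 31.2)²/31.2 = 1.44/31.2 = 0.046
Sum = 1.17
df = 4. Since 1.17 < 7.779, we do not reject H₀.

1.17; do not reject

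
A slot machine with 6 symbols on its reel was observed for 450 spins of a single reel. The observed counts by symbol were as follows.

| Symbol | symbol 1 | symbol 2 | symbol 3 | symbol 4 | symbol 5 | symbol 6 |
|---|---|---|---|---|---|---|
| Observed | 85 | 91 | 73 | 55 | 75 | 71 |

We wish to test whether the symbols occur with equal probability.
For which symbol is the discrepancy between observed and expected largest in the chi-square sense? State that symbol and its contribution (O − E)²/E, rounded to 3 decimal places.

symbol 4, 5.333

Under H₀ each category has probability 1/6, so each expected count is 450/6 = 75.
χ² = (85−75)²/75 + (91−75)²/75 + (73−75)²/75 + (55−75)²/75 + (75−75)²/75 + (71−75)²/75
   = 1.3333 + 3.4133 + 0.0533 + 5.3333 + 0.0000 + 0.2133
The largest term is for symbol 4: 5.333.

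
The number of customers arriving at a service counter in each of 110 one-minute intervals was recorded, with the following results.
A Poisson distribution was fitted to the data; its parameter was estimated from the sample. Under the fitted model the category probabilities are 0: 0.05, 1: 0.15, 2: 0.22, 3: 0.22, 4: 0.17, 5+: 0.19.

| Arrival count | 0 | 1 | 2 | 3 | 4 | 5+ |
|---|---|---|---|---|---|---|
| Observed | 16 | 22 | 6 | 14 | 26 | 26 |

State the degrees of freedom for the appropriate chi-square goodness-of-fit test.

There are k = 6 categories and 1 parameter estimated from the data, so df = 6 − 1 − 1 = 4.

4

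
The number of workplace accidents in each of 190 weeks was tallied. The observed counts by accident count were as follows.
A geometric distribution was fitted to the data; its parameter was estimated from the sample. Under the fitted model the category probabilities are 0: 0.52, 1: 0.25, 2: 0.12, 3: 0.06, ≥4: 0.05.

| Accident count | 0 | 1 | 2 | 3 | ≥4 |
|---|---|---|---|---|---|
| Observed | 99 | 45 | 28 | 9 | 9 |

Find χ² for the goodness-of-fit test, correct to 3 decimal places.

1.850

Expected counts E_i = n·p_i: 190×0.52 = 98.8, 190×0.25 = 47.5, 190×0.12 = 22.8, 190×0.06 = 11.4, 190×0.05 = 9.5.
0: (99 − 98.8)²/98.8 = 0.04/98.8 = 0.0004
1: (45 − 47.5)²/47.5 = 6.25/47.5 = 0.1316
2: (28 − 22.8)²/22.8 = 27.04/22.8 = 1.1860
3: (9 − 11.4)²/11.4 = 5.76/11.4 = 0.5053
≥4: (9 − 9.5)²/9.5 = 0.25/9.5 = 0.0263
Sum = 1.850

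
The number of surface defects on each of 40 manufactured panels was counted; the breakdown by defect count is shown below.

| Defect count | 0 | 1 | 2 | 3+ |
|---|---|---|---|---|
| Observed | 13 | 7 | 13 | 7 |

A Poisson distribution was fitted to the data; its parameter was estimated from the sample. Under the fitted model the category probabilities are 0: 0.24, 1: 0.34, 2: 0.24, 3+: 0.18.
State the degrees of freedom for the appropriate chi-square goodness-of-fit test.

There are k = 4 categories and 1 parameter estimated from the data, so df = 4 − 1 − 1 = 2.

2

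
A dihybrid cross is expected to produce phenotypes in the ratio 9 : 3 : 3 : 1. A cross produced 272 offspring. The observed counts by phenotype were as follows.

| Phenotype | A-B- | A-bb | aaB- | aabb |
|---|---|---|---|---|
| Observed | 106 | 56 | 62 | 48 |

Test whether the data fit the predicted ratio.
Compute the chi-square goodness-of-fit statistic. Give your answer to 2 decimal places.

Ratio total = 16. Expected counts: 272×9/16 = 153, 272×3/16 = 51, 272×3/16 = 51, 272×1/16 = 17.
cat         O        E   (O−E)²/E
A-B-      106      153     14.438
A-bb       56       51      0.490
aaB-       62       51      2.373
aabb       48       17     56.529
Sum = 73.83

73.83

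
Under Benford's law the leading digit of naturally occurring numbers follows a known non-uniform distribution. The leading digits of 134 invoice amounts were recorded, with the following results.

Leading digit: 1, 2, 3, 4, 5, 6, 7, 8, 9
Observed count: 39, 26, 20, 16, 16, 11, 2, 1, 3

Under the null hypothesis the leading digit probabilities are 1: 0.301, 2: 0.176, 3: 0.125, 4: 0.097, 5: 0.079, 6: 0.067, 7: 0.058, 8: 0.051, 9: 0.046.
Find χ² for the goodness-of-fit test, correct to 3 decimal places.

Expected counts E_i = n·p_i: 134×0.301 = 40.334, 134×0.176 = 23.584, 134×0.125 = 16.75, 134×0.097 = 12.998, 134×0.079 = 10.586, 134×0.067 = 8.978, 134×0.058 = 7.772, 134×0.051 = 6.834, 134×0.046 = 6.164.
χ² = (39−40.334)²/40.334 + (26−23.584)²/23.584 + (20−16.75)²/16.75 + (16−12.998)²/12.998 + (16−10.586)²/10.586 + (11−8.978)²/8.978 + (2−7.772)²/7.772 + (1−6.834)²/6.834 + (3−6.164)²/6.164
   = 0.0441 + 0.2475 + 0.6306 + 0.6933 + 2.7689 + 0.4554 + 4.2867 + 4.9803 + 1.6241
Sum = 15.731

15.731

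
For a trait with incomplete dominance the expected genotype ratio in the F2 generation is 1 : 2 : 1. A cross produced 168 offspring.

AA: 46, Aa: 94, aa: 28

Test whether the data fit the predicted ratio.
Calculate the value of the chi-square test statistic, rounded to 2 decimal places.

6.24

Ratio total = 4. Expected counts: 168×1/4 = 42, 168×2/4 = 84, 168×1/4 = 42.
AA: (46 − 42)²/42 = 16/42 = 0.381
Aa: (94 − 84)²/84 = 100/84 = 1.190
aa: (28 − 42)²/42 = 196/42 = 4.667
Sum = 6.24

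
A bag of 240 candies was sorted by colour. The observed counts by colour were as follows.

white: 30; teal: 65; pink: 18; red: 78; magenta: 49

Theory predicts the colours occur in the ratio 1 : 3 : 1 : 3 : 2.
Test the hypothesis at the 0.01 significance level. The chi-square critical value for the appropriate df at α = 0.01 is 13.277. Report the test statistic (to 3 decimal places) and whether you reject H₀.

4.201; do not reject

Ratio total = 10. Expected counts: 240×1/10 = 24, 240×3/10 = 72, 240×1/10 = 24, 240×3/10 = 72, 240×2/10 = 48.
cat          O        E   (O−E)²/E
white       30       24     1.5000
teal        65       72     0.6806
pink        18       24     1.5000
red         78       72     0.5000
magenta     49       48     0.0208
Sum = 4.201
df = 4. Since 4.201 < 13.277, we do not reject H₀.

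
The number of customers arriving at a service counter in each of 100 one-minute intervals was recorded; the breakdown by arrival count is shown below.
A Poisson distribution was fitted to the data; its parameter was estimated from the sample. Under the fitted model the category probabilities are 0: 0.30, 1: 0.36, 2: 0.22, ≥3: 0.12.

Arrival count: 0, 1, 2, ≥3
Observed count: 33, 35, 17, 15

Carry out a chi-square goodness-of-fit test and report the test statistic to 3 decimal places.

2.214

Expected counts E_i = n·p_i: 100×0.30 = 30, 100×0.36 = 36, 100×0.22 = 22, 100×0.12 = 12.
0: (33 − 30)²/30 = 9/30 = 0.3000
1: (35 − 36)²/36 = 1/36 = 0.0278
2: (17 − 22)²/22 = 25/22 = 1.1364
≥3: (15 − 12)²/12 = 9/12 = 0.7500
Sum = 2.214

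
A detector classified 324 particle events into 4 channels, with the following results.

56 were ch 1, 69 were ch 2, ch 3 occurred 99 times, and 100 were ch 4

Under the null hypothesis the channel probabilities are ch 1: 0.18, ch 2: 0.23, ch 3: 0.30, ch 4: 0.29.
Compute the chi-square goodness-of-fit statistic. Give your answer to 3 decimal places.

0.923

Expected counts E_i = n·p_i: 324×0.18 = 58.32, 324×0.23 = 74.52, 324×0.30 = 97.2, 324×0.29 = 93.96.
ch 1: (56 − 58.32)²/58.32 = 5.3824/58.32 = 0.0923
ch 2: (69 − 74.52)²/74.52 = 30.4704/74.52 = 0.4089
ch 3: (99 − 97.2)²/97.2 = 3.24/97.2 = 0.0333
ch 4: (100 − 93.96)²/93.96 = 36.4816/93.96 = 0.3883
Sum = 0.923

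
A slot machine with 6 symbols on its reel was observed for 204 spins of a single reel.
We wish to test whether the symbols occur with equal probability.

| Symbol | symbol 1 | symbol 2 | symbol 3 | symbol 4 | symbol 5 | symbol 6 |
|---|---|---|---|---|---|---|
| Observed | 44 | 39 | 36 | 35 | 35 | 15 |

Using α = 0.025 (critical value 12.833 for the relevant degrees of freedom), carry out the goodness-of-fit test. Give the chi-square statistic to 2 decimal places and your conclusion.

Expected count for each of the 6 categories: 204/6 = 34.
symbol 1: (44 − 34)²/34 = 100/34 = 2.941
symbol 2: (39 − 34)²/34 = 25/34 = 0.735
symbol 3: (36 − 34)²/34 = 4/34 = 0.118
symbol 4: (35 − 34)²/34 = 1/34 = 0.029
symbol 5: (35 − 34)²/34 = 1/34 = 0.029
symbol 6: (15 − 34)²/34 = 361/34 = 10.618
Sum = 14.47
df = 5. Since 14.47 > 12.833, we reject H₀.

14.47; reject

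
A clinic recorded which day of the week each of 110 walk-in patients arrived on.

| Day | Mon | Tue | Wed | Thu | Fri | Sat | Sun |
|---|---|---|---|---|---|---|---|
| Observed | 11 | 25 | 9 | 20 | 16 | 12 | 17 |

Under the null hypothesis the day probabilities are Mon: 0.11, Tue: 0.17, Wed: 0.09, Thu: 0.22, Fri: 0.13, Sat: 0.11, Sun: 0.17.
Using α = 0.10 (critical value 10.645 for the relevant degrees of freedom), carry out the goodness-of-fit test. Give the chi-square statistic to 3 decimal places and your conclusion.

Expected counts E_i = n·p_i: 110×0.11 = 12.1, 110×0.17 = 18.7, 110×0.09 = 9.9, 110×0.22 = 24.2, 110×0.13 = 14.3, 110×0.11 = 12.1, 110×0.17 = 18.7.
cat         O        E   (O−E)²/E
Mon        11     12.1     0.1000
Tue        25     18.7     2.1225
Wed         9      9.9     0.0818
Thu        20     24.2     0.7289
Fri        16     14.3     0.2021
Sat        12     12.1     0.0008
Sun        17     18.7     0.1545
Sum = 3.391
df = 6. Since 3.391 < 10.645, we do not reject H₀.

3.391; do not reject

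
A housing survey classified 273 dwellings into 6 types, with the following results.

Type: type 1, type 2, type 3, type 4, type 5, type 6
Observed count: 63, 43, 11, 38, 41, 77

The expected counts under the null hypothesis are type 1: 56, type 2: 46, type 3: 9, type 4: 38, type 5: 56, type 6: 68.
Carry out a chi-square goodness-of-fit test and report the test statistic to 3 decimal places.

type 1: (63 − 56)²/56 = 49/56 = 0.8750
type 2: (43 − 46)²/46 = 9/46 = 0.1957
type 3: (11 − 9)²/9 = 4/9 = 0.4444
type 4: (38 − 38)²/38 = 0/38 = 0.0000
type 5: (41 − 56)²/56 = 225/56 = 4.0179
type 6: (77 − 68)²/68 = 81/68 = 1.1912
Sum = 6.724

6.724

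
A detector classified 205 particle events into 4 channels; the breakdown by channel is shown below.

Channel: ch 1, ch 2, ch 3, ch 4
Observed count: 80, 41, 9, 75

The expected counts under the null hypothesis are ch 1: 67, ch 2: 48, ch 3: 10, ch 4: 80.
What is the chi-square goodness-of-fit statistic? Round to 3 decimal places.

χ² = (80−67)²/67 + (41−48)²/48 + (9−10)²/10 + (75−80)²/80
   = 2.5224 + 1.0208 + 0.1000 + 0.3125
Sum = 3.956

3.956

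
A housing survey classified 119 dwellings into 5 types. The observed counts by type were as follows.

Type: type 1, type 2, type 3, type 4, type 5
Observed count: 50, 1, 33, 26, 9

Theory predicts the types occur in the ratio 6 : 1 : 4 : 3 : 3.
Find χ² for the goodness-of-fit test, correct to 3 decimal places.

Ratio total = 17. Expected counts: 119×6/17 = 42, 119×1/17 = 7, 119×4/17 = 28, 119×3/17 = 21, 119×3/17 = 21.
cat         O        E   (O−E)²/E
type 1     50       42     1.5238
type 2      1        7     5.1429
type 3     33       28     0.8929
type 4     26       21     1.1905
type 5      9       21     6.8571
Sum = 15.607

15.607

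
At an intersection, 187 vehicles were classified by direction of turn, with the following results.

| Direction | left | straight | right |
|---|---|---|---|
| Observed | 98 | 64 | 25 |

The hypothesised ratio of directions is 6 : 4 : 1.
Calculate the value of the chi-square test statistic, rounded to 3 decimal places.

4.157

Ratio total = 11. Expected counts: 187×6/11 = 102, 187×4/11 = 68, 187×1/11 = 17.
χ² = (98−102)²/102 + (64−68)²/68 + (25−17)²/17
   = 0.1569 + 0.2353 + 3.7647
Sum = 4.157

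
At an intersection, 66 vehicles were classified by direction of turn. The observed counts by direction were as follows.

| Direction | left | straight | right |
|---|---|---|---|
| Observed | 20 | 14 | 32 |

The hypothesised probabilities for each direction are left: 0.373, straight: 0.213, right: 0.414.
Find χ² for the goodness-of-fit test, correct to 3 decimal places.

1.667

Expected counts E_i = n·p_i: 66×0.373 = 24.618, 66×0.213 = 14.058, 66×0.414 = 27.324.
left: (20 − 24.618)²/24.618 = 21.325924/24.618 = 0.8663
straight: (14 − 14.058)²/14.058 = 0.003364/14.058 = 0.0002
right: (32 − 27.324)²/27.324 = 21.864976/27.324 = 0.8002
Sum = 1.667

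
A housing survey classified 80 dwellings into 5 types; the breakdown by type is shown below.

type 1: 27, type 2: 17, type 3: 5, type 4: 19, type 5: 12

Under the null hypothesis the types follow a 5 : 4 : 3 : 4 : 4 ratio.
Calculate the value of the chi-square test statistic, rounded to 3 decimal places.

8.158

Ratio total = 20. Expected counts: 80×5/20 = 20, 80×4/20 = 16, 80×3/20 = 12, 80×4/20 = 16, 80×4/20 = 16.
χ² = (27−20)²/20 + (17−16)²/16 + (5−12)²/12 + (19−16)²/16 + (12−16)²/16
   = 2.4500 + 0.0625 + 4.0833 + 0.5625 + 1.0000
Sum = 8.158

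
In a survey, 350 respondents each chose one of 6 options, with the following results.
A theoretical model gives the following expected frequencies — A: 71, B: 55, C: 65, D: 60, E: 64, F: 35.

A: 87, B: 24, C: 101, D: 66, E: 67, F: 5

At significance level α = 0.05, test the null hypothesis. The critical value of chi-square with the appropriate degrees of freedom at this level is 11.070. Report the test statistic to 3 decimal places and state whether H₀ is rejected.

67.472; reject

χ² = (87−71)²/71 + (24−55)²/55 + (101−65)²/65 + (66−60)²/60 + (67−64)²/64 + (5−35)²/35
   = 3.6056 + 17.4727 + 19.9385 + 0.6000 + 0.1406 + 25.7143
Sum = 67.472
df = 5. Since 67.472 > 11.070, we reject H₀.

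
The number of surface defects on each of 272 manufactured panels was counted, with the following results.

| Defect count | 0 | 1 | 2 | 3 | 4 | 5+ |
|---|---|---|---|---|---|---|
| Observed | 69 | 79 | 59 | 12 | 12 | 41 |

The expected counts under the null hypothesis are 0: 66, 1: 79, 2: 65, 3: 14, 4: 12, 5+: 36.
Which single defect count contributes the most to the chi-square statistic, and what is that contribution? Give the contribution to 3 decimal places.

cat         O        E   (O−E)²/E
0          69       66     0.1364
1          79       79     0.0000
2          59       65     0.5538
3          12       14     0.2857
4          12       12     0.0000
5+         41       36     0.6944
The largest term is for 5+: 0.694.

5+, 0.694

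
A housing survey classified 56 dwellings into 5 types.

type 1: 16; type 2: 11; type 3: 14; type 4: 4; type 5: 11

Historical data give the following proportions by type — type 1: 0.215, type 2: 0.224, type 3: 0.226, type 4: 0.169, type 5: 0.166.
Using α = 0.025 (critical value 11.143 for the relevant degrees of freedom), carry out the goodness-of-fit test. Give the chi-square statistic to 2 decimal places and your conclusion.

5.10; do not reject

Expected counts E_i = n·p_i: 56×0.215 = 12.04, 56×0.224 = 12.544, 56×0.226 = 12.656, 56×0.169 = 9.464, 56×0.166 = 9.296.
cat         O        E   (O−E)²/E
type 1     16    12.04      1.302
type 2     11   12.544      0.190
type 3     14   12.656      0.143
type 4      4    9.464      3.155
type 5     11    9.296      0.312
Sum = 5.10
df = 4. Since 5.10 < 11.143, we do not reject H₀.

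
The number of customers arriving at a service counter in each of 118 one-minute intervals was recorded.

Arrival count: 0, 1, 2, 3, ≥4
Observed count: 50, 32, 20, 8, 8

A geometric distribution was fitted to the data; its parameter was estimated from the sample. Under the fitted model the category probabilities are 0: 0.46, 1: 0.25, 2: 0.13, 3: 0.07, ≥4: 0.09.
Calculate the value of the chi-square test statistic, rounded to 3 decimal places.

Expected counts E_i = n·p_i: 118×0.46 = 54.28, 118×0.25 = 29.5, 118×0.13 = 15.34, 118×0.07 = 8.26, 118×0.09 = 10.62.
0: (50 − 54.28)²/54.28 = 18.3184/54.28 = 0.3375
1: (32 − 29.5)²/29.5 = 6.25/29.5 = 0.2119
2: (20 − 15.34)²/15.34 = 21.7156/15.34 = 1.4156
3: (8 − 8.26)²/8.26 = 0.0676/8.26 = 0.0082
≥4: (8 − 10.62)²/10.62 = 6.8644/10.62 = 0.6464
Sum = 2.620

2.620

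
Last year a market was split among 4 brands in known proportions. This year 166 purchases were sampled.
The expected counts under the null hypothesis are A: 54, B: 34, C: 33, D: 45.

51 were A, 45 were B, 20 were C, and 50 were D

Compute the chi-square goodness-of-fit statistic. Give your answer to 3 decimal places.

9.402

A: (51 − 54)²/54 = 9/54 = 0.1667
B: (45 − 34)²/34 = 121/34 = 3.5588
C: (20 − 33)²/33 = 169/33 = 5.1212
D: (50 − 45)²/45 = 25/45 = 0.5556
Sum = 9.402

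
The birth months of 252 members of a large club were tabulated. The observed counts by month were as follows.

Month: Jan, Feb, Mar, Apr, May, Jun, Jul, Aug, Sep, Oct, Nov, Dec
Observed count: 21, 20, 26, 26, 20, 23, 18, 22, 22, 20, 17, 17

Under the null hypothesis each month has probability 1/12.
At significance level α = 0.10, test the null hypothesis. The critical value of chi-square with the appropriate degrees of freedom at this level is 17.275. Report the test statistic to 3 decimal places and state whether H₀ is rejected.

4.762; do not reject

Expected count for each of the 12 categories: 252/12 = 21.
Jan: (21 − 21)²/21 = 0/21 = 0.0000
Feb: (20 − 21)²/21 = 1/21 = 0.0476
Mar: (26 − 21)²/21 = 25/21 = 1.1905
Apr: (26 − 21)²/21 = 25/21 = 1.1905
May: (20 − 21)²/21 = 1/21 = 0.0476
Jun: (23 − 21)²/21 = 4/21 = 0.1905
Jul: (18 − 21)²/21 = 9/21 = 0.4286
Aug: (22 − 21)²/21 = 1/21 = 0.0476
Sep: (22 − 21)²/21 = 1/21 = 0.0476
Oct: (20 − 21)²/21 = 1/21 = 0.0476
Nov: (17 − 21)²/21 = 16/21 = 0.7619
Dec: (17 − 21)²/21 = 16/21 = 0.7619
Sum = 4.762
df = 11. Since 4.762 < 17.275, we do not reject H₀.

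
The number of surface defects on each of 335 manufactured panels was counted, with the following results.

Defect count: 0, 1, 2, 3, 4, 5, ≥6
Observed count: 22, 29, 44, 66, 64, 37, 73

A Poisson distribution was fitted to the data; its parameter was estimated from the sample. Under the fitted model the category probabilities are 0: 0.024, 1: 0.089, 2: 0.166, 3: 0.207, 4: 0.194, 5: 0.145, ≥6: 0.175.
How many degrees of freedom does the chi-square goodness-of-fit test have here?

There are k = 7 categories and 1 parameter estimated from the data, so df = 7 − 1 − 1 = 5.

5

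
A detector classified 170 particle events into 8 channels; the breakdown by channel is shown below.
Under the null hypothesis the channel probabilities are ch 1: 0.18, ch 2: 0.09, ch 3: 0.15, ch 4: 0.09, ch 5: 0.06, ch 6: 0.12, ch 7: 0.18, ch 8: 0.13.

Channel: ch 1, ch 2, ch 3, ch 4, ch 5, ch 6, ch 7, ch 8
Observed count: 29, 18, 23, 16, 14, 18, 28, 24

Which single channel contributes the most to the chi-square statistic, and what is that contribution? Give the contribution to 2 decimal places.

Expected counts E_i = n·p_i: 170×0.18 = 30.6, 170×0.09 = 15.3, 170×0.15 = 25.5, 170×0.09 = 15.3, 170×0.06 = 10.2, 170×0.12 = 20.4, 170×0.18 = 30.6, 170×0.13 = 22.1.
χ² = (29−30.6)²/30.6 + (18−15.3)²/15.3 + (23−25.5)²/25.5 + (16−15.3)²/15.3 + (14−10.2)²/10.2 + (18−20.4)²/20.4 + (28−30.6)²/30.6 + (24−22.1)²/22.1
   = 0.084 + 0.476 + 0.245 + 0.032 + 1.416 + 0.282 + 0.221 + 0.163
The largest term is for ch 5: 1.42.

ch 5, 1.42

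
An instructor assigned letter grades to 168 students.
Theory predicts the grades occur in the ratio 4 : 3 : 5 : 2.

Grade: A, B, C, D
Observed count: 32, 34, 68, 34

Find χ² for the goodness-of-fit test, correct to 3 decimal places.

10.678

Ratio total = 14. Expected counts: 168×4/14 = 48, 168×3/14 = 36, 168×5/14 = 60, 168×2/14 = 24.
A: (32 − 48)²/48 = 256/48 = 5.3333
B: (34 − 36)²/36 = 4/36 = 0.1111
C: (68 − 60)²/60 = 64/60 = 1.0667
D: (34 − 24)²/24 = 100/24 = 4.1667
Sum = 10.678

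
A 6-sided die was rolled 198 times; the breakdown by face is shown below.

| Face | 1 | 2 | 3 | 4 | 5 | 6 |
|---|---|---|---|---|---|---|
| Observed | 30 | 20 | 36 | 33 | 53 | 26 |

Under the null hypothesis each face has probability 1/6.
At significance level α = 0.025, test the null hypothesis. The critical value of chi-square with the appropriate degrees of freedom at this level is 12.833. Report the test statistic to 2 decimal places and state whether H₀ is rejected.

Under H₀ each category has probability 1/6, so each expected count is 198/6 = 33.
cat         O        E   (O−E)²/E
1          30       33      0.273
2          20       33      5.121
3          36       33      0.273
4          33       33      0.000
5          53       33     12.121
6          26       33      1.485
Sum = 19.27
df = 5. Since 19.27 > 12.833, we reject H₀.

19.27; reject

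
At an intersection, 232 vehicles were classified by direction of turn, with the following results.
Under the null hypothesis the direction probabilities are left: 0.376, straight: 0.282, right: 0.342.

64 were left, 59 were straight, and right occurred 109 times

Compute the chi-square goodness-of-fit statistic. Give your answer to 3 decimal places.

17.902

Expected counts E_i = n·p_i: 232×0.376 = 87.232, 232×0.282 = 65.424, 232×0.342 = 79.344.
χ² = (64−87.232)²/87.232 + (59−65.424)²/65.424 + (109−79.344)²/79.344
   = 6.1872 + 0.6308 + 11.0844
Sum = 17.902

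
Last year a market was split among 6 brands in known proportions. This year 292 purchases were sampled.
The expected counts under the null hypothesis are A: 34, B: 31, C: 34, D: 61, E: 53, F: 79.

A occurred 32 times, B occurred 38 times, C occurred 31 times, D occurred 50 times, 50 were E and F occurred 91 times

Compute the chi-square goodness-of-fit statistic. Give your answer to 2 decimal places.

5.94

A: (32 − 34)²/34 = 4/34 = 0.118
B: (38 − 31)²/31 = 49/31 = 1.581
C: (31 − 34)²/34 = 9/34 = 0.265
D: (50 − 61)²/61 = 121/61 = 1.984
E: (50 − 53)²/53 = 9/53 = 0.170
F: (91 − 79)²/79 = 144/79 = 1.823
Sum = 5.94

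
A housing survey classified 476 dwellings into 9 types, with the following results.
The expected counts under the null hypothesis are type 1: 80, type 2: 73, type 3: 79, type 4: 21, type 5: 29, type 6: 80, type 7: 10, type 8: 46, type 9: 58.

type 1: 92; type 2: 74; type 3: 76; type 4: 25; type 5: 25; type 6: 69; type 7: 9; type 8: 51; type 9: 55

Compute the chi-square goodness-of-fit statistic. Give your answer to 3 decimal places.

χ² = (92−80)²/80 + (74−73)²/73 + (76−79)²/79 + (25−21)²/21 + (25−29)²/29 + (69−80)²/80 + (9−10)²/10 + (51−46)²/46 + (55−58)²/58
   = 1.8000 + 0.0137 + 0.1139 + 0.7619 + 0.5517 + 1.5125 + 0.1000 + 0.5435 + 0.1552
Sum = 5.552

5.552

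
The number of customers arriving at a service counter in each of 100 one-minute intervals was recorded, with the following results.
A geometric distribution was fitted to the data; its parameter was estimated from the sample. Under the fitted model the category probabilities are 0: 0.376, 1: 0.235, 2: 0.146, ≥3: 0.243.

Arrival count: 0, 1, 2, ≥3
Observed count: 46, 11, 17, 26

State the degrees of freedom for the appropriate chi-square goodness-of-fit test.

2

There are k = 4 categories and 1 parameter estimated from the data, so df = 4 − 1 − 1 = 2.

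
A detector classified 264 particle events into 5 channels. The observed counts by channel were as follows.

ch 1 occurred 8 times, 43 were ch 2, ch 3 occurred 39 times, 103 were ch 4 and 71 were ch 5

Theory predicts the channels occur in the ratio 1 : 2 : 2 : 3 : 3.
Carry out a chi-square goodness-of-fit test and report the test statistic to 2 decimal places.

26.24

Ratio total = 11. Expected counts: 264×1/11 = 24, 264×2/11 = 48, 264×2/11 = 48, 264×3/11 = 72, 264×3/11 = 72.
χ² = (8−24)²/24 + (43−48)²/48 + (39−48)²/48 + (103−72)²/72 + (71−72)²/72
   = 10.667 + 0.521 + 1.688 + 13.347 + 0.014
Sum = 26.24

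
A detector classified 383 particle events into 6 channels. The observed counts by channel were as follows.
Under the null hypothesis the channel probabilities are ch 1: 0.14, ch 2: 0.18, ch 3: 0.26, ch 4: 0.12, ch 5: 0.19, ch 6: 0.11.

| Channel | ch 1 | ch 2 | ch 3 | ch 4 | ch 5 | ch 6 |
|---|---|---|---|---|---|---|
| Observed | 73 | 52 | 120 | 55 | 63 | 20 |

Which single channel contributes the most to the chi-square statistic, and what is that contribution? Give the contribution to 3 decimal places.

Expected counts E_i = n·p_i: 383×0.14 = 53.62, 383×0.18 = 68.94, 383×0.26 = 99.58, 383×0.12 = 45.96, 383×0.19 = 72.77, 383×0.11 = 42.13.
χ² = (73−53.62)²/53.62 + (52−68.94)²/68.94 + (120−99.58)²/99.58 + (55−45.96)²/45.96 + (63−72.77)²/72.77 + (20−42.13)²/42.13
   = 7.0046 + 4.1625 + 4.1874 + 1.7781 + 1.3117 + 11.6244
The largest term is for ch 6: 11.624.

ch 6, 11.624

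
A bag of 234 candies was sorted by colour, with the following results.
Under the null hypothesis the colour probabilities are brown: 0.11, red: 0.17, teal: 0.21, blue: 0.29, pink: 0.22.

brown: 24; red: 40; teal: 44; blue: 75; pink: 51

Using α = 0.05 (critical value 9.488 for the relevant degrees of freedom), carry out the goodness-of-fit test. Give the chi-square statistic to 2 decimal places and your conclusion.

Expected counts E_i = n·p_i: 234×0.11 = 25.74, 234×0.17 = 39.78, 234×0.21 = 49.14, 234×0.29 = 67.86, 234×0.22 = 51.48.
cat         O        E   (O−E)²/E
brown      24    25.74      0.118
red        40    39.78      0.001
teal       44    49.14      0.538
blue       75    67.86      0.751
pink       51    51.48      0.004
Sum = 1.41
df = 4. Since 1.41 < 9.488, we do not reject H₀.

1.41; do not reject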